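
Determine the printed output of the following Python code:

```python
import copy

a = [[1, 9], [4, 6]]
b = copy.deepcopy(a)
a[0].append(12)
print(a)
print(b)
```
[[1, 9, 12], [4, 6]]
[[1, 9], [4, 6]]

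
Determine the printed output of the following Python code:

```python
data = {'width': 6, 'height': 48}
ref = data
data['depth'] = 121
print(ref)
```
{'width': 6, 'height': 48, 'depth': 121}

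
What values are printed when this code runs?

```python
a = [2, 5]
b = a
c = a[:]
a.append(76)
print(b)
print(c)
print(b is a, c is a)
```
[2, 5, 76]
[2, 5]
True False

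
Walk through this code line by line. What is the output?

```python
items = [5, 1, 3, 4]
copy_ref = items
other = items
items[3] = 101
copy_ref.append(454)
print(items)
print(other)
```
[5, 1, 3, 101, 454]
[5, 1, 3, 101, 454]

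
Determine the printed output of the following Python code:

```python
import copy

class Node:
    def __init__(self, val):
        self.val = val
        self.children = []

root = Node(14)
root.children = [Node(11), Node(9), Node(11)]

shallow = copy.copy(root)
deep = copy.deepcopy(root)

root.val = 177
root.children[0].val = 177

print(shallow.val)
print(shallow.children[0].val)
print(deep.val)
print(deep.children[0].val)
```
14
177
14
11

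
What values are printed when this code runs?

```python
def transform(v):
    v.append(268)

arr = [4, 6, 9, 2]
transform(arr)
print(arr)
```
[4, 6, 9, 2, 268]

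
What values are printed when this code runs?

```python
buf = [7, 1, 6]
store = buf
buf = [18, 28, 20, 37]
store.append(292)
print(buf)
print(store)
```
[18, 28, 20, 37]
[7, 1, 6, 292]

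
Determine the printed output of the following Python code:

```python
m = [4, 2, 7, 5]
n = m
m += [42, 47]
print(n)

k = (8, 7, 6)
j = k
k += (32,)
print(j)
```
[4, 2, 7, 5, 42, 47]
(8, 7, 6)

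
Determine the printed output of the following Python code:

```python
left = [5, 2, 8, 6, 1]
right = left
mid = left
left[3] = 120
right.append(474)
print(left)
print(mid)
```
[5, 2, 8, 120, 1, 474]
[5, 2, 8, 120, 1, 474]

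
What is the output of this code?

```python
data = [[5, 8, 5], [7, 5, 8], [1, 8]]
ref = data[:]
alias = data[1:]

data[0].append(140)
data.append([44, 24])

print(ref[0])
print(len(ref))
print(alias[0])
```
[5, 8, 5, 140]
3
[7, 5, 8]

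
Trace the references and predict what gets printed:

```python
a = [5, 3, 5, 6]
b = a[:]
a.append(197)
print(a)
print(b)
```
[5, 3, 5, 6, 197]
[5, 3, 5, 6]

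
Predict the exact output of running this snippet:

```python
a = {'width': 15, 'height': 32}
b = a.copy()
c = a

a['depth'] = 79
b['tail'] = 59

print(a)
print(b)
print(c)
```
{'width': 15, 'height': 32, 'depth': 79}
{'width': 15, 'height': 32, 'tail': 59}
{'width': 15, 'height': 32, 'depth': 79}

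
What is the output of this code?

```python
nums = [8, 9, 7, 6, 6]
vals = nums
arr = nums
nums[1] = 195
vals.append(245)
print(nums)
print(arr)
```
[8, 195, 7, 6, 6, 245]
[8, 195, 7, 6, 6, 245]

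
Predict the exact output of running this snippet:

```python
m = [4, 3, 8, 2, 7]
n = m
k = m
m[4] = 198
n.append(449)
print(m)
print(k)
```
[4, 3, 8, 2, 198, 449]
[4, 3, 8, 2, 198, 449]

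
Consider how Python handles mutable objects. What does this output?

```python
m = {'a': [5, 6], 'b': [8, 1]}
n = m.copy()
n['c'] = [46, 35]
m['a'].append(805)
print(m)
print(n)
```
{'a': [5, 6, 805], 'b': [8, 1]}
{'a': [5, 6, 805], 'b': [8, 1], 'c': [46, 35]}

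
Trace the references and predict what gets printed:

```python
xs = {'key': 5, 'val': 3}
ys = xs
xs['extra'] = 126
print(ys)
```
{'key': 5, 'val': 3, 'extra': 126}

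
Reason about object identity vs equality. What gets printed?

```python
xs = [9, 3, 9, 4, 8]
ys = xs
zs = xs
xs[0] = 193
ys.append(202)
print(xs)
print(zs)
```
[193, 3, 9, 4, 8, 202]
[193, 3, 9, 4, 8, 202]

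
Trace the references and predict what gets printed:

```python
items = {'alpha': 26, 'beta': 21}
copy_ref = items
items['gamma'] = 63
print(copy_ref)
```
{'alpha': 26, 'beta': 21, 'gamma': 63}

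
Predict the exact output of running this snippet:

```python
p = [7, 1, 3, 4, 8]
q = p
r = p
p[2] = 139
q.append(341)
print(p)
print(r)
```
[7, 1, 139, 4, 8, 341]
[7, 1, 139, 4, 8, 341]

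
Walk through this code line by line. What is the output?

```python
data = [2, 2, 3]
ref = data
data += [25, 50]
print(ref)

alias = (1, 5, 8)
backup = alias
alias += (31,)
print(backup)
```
[2, 2, 3, 25, 50]
(1, 5, 8)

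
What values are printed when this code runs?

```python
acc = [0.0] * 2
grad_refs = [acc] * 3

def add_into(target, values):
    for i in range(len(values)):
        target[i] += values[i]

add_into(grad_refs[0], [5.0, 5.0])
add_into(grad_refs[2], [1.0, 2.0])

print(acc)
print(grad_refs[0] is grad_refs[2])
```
[6.0, 7.0]
True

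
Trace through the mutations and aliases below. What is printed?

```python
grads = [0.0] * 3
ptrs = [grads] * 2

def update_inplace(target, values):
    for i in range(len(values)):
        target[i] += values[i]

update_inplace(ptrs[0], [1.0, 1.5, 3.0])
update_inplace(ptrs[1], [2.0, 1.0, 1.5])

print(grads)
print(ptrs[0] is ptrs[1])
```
[3.0, 2.5, 4.5]
True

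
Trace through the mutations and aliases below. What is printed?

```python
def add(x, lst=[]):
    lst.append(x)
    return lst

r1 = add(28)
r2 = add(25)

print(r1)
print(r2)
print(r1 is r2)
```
[28, 25]
[28, 25]
True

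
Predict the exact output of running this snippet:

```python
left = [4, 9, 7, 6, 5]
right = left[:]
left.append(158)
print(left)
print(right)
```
[4, 9, 7, 6, 5, 158]
[4, 9, 7, 6, 5]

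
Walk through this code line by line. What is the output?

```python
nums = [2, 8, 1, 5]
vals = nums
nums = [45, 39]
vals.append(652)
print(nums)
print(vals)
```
[45, 39]
[2, 8, 1, 5, 652]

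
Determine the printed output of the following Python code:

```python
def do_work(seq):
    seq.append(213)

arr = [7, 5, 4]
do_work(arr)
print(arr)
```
[7, 5, 4, 213]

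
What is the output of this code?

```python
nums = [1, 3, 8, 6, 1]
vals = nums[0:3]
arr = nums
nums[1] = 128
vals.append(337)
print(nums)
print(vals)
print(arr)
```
[1, 128, 8, 6, 1]
[1, 3, 8, 337]
[1, 128, 8, 6, 1]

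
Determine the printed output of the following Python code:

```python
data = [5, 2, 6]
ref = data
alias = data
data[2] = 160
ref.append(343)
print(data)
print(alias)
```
[5, 2, 160, 343]
[5, 2, 160, 343]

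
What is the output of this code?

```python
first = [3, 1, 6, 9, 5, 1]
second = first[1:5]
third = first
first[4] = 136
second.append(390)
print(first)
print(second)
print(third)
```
[3, 1, 6, 9, 136, 1]
[1, 6, 9, 5, 390]
[3, 1, 6, 9, 136, 1]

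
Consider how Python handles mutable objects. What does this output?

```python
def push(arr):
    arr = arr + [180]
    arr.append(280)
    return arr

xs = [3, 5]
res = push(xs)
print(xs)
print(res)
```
[3, 5]
[3, 5, 180, 280]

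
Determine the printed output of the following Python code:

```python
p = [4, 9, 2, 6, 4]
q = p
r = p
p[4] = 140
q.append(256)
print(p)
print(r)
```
[4, 9, 2, 6, 140, 256]
[4, 9, 2, 6, 140, 256]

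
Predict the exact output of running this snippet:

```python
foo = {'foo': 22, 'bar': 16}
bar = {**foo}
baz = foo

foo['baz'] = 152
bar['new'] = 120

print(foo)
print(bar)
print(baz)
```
{'foo': 22, 'bar': 16, 'baz': 152}
{'foo': 22, 'bar': 16, 'new': 120}
{'foo': 22, 'bar': 16, 'baz': 152}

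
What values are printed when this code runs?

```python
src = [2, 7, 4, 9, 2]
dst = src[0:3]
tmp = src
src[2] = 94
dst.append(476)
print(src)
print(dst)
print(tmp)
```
[2, 7, 94, 9, 2]
[2, 7, 4, 476]
[2, 7, 94, 9, 2]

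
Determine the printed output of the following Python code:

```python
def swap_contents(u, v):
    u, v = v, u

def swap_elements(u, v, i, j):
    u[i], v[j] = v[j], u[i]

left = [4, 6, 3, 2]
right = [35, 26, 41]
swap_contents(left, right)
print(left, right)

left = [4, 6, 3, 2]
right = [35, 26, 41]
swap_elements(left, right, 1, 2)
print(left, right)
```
[4, 6, 3, 2] [35, 26, 41]
[4, 41, 3, 2] [35, 26, 6]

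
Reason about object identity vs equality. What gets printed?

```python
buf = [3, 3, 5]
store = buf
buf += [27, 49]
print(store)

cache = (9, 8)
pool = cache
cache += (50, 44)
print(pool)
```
[3, 3, 5, 27, 49]
(9, 8)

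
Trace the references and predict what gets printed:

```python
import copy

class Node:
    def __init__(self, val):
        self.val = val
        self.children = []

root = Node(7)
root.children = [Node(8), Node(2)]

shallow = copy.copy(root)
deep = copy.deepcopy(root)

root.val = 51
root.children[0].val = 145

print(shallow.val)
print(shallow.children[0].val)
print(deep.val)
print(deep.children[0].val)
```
7
145
7
8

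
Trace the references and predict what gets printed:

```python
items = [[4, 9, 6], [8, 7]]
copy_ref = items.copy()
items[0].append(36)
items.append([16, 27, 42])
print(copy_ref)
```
[[4, 9, 6, 36], [8, 7]]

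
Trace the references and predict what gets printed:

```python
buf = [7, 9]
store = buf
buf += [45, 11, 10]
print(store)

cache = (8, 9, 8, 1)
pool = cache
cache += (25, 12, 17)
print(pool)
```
[7, 9, 45, 11, 10]
(8, 9, 8, 1)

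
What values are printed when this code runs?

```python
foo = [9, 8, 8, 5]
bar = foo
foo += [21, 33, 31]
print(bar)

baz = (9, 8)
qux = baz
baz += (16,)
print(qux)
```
[9, 8, 8, 5, 21, 33, 31]
(9, 8)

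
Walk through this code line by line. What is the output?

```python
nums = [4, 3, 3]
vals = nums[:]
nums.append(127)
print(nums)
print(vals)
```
[4, 3, 3, 127]
[4, 3, 3]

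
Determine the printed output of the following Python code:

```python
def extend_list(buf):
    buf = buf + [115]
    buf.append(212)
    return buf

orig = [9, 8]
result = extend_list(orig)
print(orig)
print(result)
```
[9, 8]
[9, 8, 115, 212]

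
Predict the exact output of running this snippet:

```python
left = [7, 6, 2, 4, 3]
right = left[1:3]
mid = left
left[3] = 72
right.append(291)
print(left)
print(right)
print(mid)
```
[7, 6, 2, 72, 3]
[6, 2, 291]
[7, 6, 2, 72, 3]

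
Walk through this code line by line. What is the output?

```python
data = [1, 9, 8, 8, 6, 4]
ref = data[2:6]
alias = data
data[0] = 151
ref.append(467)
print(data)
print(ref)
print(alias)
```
[151, 9, 8, 8, 6, 4]
[8, 8, 6, 4, 467]
[151, 9, 8, 8, 6, 4]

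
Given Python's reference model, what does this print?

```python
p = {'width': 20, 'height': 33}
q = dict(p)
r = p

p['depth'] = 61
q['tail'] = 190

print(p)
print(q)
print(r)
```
{'width': 20, 'height': 33, 'depth': 61}
{'width': 20, 'height': 33, 'tail': 190}
{'width': 20, 'height': 33, 'depth': 61}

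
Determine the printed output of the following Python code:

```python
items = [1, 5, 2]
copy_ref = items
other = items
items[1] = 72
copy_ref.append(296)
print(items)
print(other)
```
[1, 72, 2, 296]
[1, 72, 2, 296]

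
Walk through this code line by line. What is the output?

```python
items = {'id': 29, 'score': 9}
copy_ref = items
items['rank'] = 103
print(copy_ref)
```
{'id': 29, 'score': 9, 'rank': 103}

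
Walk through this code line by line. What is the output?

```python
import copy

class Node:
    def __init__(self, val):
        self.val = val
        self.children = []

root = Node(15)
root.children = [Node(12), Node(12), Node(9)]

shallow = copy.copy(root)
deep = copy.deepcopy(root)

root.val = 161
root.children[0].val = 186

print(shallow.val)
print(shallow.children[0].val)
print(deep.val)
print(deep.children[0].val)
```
15
186
15
12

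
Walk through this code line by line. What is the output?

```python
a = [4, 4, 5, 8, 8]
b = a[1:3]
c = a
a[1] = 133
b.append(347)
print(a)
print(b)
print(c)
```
[4, 133, 5, 8, 8]
[4, 5, 347]
[4, 133, 5, 8, 8]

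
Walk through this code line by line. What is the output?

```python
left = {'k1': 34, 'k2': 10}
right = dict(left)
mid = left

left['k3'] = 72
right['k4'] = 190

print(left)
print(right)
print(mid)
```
{'k1': 34, 'k2': 10, 'k3': 72}
{'k1': 34, 'k2': 10, 'k4': 190}
{'k1': 34, 'k2': 10, 'k3': 72}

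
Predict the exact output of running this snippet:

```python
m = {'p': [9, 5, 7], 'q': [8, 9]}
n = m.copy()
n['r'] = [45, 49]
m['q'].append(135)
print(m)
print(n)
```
{'p': [9, 5, 7], 'q': [8, 9, 135]}
{'p': [9, 5, 7], 'q': [8, 9, 135], 'r': [45, 49]}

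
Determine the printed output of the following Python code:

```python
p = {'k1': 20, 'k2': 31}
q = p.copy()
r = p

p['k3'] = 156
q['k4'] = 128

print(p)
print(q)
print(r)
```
{'k1': 20, 'k2': 31, 'k3': 156}
{'k1': 20, 'k2': 31, 'k4': 128}
{'k1': 20, 'k2': 31, 'k3': 156}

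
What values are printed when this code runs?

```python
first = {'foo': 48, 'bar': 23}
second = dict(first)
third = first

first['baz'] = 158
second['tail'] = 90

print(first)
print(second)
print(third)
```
{'foo': 48, 'bar': 23, 'baz': 158}
{'foo': 48, 'bar': 23, 'tail': 90}
{'foo': 48, 'bar': 23, 'baz': 158}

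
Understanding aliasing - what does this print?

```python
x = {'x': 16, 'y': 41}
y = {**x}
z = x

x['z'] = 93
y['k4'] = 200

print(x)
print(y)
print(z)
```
{'x': 16, 'y': 41, 'z': 93}
{'x': 16, 'y': 41, 'k4': 200}
{'x': 16, 'y': 41, 'z': 93}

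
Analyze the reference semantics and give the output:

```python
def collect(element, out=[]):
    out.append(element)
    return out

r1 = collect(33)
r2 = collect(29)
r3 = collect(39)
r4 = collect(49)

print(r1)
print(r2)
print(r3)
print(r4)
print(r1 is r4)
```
[33, 29, 39, 49]
[33, 29, 39, 49]
[33, 29, 39, 49]
[33, 29, 39, 49]
True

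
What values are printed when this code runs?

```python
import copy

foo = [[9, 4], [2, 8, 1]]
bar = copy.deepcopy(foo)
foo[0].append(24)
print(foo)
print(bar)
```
[[9, 4, 24], [2, 8, 1]]
[[9, 4], [2, 8, 1]]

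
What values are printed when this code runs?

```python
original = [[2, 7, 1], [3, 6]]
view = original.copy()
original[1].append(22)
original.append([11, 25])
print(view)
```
[[2, 7, 1], [3, 6, 22]]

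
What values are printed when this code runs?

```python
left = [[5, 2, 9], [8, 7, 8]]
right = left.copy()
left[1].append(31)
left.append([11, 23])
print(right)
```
[[5, 2, 9], [8, 7, 8, 31]]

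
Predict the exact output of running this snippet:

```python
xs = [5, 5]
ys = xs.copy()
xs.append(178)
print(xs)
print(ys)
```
[5, 5, 178]
[5, 5]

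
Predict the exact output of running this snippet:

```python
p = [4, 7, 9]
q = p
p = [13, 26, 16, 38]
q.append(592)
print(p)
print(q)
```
[13, 26, 16, 38]
[4, 7, 9, 592]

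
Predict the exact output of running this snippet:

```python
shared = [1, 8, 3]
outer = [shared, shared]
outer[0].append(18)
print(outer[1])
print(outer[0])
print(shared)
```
[1, 8, 3, 18]
[1, 8, 3, 18]
[1, 8, 3, 18]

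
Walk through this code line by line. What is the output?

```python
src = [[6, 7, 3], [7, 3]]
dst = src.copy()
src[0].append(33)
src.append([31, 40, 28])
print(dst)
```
[[6, 7, 3, 33], [7, 3]]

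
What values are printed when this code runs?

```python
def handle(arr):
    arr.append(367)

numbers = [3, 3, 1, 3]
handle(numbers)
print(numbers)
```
[3, 3, 1, 3, 367]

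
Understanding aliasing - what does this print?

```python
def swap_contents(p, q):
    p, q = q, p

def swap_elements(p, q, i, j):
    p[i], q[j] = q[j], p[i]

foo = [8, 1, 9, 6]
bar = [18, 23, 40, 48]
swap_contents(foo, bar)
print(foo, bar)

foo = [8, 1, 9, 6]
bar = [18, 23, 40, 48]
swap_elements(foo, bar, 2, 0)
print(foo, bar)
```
[8, 1, 9, 6] [18, 23, 40, 48]
[8, 1, 18, 6] [9, 23, 40, 48]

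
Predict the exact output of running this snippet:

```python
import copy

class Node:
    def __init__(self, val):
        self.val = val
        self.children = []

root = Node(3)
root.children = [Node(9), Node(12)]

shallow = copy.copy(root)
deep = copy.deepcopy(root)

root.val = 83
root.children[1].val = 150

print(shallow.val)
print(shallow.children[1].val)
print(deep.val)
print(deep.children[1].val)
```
3
150
3
12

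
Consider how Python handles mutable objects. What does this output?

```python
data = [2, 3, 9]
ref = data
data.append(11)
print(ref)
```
[2, 3, 9, 11]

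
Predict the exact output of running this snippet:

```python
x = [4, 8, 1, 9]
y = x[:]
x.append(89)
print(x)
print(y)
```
[4, 8, 1, 9, 89]
[4, 8, 1, 9]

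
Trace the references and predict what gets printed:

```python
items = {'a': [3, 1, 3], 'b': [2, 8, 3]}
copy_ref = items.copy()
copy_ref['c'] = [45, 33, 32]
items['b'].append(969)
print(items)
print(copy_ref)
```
{'a': [3, 1, 3], 'b': [2, 8, 3, 969]}
{'a': [3, 1, 3], 'b': [2, 8, 3, 969], 'c': [45, 33, 32]}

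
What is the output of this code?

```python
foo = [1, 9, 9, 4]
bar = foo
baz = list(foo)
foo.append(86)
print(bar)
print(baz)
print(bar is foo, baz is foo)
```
[1, 9, 9, 4, 86]
[1, 9, 9, 4]
True False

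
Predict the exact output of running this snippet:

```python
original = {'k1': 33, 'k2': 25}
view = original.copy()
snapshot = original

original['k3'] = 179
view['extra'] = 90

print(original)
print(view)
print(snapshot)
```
{'k1': 33, 'k2': 25, 'k3': 179}
{'k1': 33, 'k2': 25, 'extra': 90}
{'k1': 33, 'k2': 25, 'k3': 179}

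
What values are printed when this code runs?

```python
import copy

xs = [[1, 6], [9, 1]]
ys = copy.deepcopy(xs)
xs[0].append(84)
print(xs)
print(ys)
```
[[1, 6, 84], [9, 1]]
[[1, 6], [9, 1]]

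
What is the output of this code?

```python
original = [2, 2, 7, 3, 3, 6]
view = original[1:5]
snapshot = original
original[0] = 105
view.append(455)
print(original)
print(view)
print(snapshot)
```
[105, 2, 7, 3, 3, 6]
[2, 7, 3, 3, 455]
[105, 2, 7, 3, 3, 6]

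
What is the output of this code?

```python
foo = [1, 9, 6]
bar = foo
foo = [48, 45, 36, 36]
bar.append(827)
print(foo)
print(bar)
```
[48, 45, 36, 36]
[1, 9, 6, 827]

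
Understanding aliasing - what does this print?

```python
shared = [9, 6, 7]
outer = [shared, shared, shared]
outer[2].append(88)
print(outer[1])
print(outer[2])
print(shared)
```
[9, 6, 7, 88]
[9, 6, 7, 88]
[9, 6, 7, 88]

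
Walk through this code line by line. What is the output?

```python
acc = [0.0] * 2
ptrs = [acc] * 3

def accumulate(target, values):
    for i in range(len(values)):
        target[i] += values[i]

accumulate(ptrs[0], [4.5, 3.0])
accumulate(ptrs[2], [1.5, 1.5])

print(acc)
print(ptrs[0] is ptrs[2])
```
[6.0, 4.5]
True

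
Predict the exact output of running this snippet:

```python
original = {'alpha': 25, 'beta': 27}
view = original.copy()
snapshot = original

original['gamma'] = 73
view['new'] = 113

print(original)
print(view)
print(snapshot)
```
{'alpha': 25, 'beta': 27, 'gamma': 73}
{'alpha': 25, 'beta': 27, 'new': 113}
{'alpha': 25, 'beta': 27, 'gamma': 73}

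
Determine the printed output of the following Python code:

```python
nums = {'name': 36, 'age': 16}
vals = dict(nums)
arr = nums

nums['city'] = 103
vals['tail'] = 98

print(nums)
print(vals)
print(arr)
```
{'name': 36, 'age': 16, 'city': 103}
{'name': 36, 'age': 16, 'tail': 98}
{'name': 36, 'age': 16, 'city': 103}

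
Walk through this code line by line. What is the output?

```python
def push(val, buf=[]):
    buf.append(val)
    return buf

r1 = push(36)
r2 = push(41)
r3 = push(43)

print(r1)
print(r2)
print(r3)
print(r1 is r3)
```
[36, 41, 43]
[36, 41, 43]
[36, 41, 43]
True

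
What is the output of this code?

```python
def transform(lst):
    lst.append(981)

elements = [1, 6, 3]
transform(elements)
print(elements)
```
[1, 6, 3, 981]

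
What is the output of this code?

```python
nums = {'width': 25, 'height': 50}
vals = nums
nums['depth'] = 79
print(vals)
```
{'width': 25, 'height': 50, 'depth': 79}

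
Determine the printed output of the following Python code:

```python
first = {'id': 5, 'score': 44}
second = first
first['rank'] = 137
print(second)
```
{'id': 5, 'score': 44, 'rank': 137}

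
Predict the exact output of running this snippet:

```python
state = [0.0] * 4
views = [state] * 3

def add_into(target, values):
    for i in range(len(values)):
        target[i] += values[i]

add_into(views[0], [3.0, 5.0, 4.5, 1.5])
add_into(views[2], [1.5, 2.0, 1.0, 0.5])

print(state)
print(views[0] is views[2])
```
[4.5, 7.0, 5.5, 2.0]
True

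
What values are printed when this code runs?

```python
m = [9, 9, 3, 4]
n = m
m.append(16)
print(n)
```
[9, 9, 3, 4, 16]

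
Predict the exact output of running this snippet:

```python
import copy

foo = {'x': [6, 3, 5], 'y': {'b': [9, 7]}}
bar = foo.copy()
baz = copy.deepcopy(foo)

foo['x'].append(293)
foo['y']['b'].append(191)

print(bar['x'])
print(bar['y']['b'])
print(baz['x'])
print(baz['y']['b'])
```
[6, 3, 5, 293]
[9, 7, 191]
[6, 3, 5]
[9, 7]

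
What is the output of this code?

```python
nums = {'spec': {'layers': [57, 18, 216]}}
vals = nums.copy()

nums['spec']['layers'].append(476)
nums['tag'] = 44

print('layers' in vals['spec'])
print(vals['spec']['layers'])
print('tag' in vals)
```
True
[57, 18, 216, 476]
False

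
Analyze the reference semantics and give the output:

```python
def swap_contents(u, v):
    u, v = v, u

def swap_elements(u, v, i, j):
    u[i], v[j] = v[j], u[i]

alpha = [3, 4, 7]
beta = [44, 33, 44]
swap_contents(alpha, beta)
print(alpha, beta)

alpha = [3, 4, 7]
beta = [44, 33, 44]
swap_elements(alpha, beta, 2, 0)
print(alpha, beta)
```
[3, 4, 7] [44, 33, 44]
[3, 4, 44] [7, 33, 44]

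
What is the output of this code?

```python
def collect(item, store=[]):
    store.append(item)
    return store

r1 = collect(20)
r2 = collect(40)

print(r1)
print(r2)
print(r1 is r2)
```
[20, 40]
[20, 40]
True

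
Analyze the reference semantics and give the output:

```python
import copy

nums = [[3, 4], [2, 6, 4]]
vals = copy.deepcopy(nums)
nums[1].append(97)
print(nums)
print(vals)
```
[[3, 4], [2, 6, 4, 97]]
[[3, 4], [2, 6, 4]]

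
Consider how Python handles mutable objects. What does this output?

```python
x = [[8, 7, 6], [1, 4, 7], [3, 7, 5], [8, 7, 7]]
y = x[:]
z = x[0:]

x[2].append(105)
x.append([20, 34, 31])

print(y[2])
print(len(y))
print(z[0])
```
[3, 7, 5, 105]
4
[8, 7, 6]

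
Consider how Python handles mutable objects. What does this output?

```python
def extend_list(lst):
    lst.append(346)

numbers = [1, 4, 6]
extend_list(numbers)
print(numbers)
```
[1, 4, 6, 346]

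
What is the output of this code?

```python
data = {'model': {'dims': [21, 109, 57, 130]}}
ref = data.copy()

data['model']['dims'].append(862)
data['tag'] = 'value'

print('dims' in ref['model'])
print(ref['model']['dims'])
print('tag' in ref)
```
True
[21, 109, 57, 130, 862]
False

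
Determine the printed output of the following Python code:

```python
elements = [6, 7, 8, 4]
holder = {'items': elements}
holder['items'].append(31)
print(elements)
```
[6, 7, 8, 4, 31]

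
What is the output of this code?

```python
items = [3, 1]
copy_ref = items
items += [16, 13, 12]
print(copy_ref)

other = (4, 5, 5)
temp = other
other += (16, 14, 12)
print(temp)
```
[3, 1, 16, 13, 12]
(4, 5, 5)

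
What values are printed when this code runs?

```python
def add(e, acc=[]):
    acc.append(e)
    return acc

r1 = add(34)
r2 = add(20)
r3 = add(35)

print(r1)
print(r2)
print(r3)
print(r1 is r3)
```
[34, 20, 35]
[34, 20, 35]
[34, 20, 35]
True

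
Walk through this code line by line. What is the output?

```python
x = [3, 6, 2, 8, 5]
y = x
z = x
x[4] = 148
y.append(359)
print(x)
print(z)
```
[3, 6, 2, 8, 148, 359]
[3, 6, 2, 8, 148, 359]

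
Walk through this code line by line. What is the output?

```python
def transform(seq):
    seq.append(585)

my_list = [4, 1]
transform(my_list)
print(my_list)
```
[4, 1, 585]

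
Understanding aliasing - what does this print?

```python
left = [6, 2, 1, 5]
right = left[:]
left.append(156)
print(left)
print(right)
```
[6, 2, 1, 5, 156]
[6, 2, 1, 5]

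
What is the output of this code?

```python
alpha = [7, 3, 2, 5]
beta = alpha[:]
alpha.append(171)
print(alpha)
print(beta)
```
[7, 3, 2, 5, 171]
[7, 3, 2, 5]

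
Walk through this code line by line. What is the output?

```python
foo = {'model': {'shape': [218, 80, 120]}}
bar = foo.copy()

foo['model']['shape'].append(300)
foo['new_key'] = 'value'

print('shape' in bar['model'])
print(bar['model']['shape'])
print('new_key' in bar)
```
True
[218, 80, 120, 300]
False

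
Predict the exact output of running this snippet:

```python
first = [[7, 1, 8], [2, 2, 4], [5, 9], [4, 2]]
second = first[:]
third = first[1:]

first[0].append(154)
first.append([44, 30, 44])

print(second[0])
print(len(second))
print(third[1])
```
[7, 1, 8, 154]
4
[5, 9]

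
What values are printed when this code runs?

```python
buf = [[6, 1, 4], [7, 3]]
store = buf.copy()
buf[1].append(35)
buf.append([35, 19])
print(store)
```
[[6, 1, 4], [7, 3, 35]]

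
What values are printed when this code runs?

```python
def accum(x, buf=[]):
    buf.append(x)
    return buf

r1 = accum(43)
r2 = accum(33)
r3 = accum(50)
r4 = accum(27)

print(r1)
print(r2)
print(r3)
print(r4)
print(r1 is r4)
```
[43, 33, 50, 27]
[43, 33, 50, 27]
[43, 33, 50, 27]
[43, 33, 50, 27]
True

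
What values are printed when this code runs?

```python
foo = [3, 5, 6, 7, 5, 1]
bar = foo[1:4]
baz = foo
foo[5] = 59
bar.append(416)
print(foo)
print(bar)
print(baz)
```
[3, 5, 6, 7, 5, 59]
[5, 6, 7, 416]
[3, 5, 6, 7, 5, 59]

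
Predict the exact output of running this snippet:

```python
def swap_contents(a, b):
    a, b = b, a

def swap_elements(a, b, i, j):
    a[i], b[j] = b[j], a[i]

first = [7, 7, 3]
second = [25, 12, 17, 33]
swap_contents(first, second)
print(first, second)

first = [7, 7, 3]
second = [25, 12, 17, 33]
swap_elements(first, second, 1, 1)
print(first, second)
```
[7, 7, 3] [25, 12, 17, 33]
[7, 12, 3] [25, 7, 17, 33]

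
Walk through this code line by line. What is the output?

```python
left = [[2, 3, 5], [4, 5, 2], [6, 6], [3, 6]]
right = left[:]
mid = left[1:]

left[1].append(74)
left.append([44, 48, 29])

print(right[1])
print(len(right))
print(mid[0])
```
[4, 5, 2, 74]
4
[4, 5, 2, 74]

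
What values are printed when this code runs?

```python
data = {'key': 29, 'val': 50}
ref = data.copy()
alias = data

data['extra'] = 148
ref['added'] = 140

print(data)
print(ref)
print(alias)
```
{'key': 29, 'val': 50, 'extra': 148}
{'key': 29, 'val': 50, 'added': 140}
{'key': 29, 'val': 50, 'extra': 148}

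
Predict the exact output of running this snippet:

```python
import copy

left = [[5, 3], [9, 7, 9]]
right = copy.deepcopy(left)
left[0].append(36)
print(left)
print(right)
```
[[5, 3, 36], [9, 7, 9]]
[[5, 3], [9, 7, 9]]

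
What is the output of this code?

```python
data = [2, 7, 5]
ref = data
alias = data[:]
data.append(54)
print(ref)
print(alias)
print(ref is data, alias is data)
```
[2, 7, 5, 54]
[2, 7, 5]
True False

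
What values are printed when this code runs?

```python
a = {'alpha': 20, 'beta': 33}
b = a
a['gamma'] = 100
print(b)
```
{'alpha': 20, 'beta': 33, 'gamma': 100}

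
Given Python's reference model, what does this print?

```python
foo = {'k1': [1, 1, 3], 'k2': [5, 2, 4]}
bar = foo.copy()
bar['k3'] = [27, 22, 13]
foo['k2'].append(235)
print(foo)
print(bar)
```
{'k1': [1, 1, 3], 'k2': [5, 2, 4, 235]}
{'k1': [1, 1, 3], 'k2': [5, 2, 4, 235], 'k3': [27, 22, 13]}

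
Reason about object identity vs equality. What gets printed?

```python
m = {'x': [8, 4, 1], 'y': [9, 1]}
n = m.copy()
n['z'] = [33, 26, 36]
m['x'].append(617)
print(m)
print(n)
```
{'x': [8, 4, 1, 617], 'y': [9, 1]}
{'x': [8, 4, 1, 617], 'y': [9, 1], 'z': [33, 26, 36]}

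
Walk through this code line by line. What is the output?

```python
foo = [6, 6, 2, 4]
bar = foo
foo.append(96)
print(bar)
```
[6, 6, 2, 4, 96]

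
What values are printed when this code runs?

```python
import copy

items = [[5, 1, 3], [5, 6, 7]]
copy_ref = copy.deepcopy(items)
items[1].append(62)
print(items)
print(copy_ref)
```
[[5, 1, 3], [5, 6, 7, 62]]
[[5, 1, 3], [5, 6, 7]]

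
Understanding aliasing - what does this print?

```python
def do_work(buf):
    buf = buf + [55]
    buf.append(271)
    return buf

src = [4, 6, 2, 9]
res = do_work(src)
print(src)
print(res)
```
[4, 6, 2, 9]
[4, 6, 2, 9, 55, 271]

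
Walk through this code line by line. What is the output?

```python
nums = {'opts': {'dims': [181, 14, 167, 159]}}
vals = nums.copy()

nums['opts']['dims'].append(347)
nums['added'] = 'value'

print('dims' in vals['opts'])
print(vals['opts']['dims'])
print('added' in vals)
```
True
[181, 14, 167, 159, 347]
False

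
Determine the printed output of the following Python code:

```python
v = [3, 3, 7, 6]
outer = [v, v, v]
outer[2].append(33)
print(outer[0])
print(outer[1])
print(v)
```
[3, 3, 7, 6, 33]
[3, 3, 7, 6, 33]
[3, 3, 7, 6, 33]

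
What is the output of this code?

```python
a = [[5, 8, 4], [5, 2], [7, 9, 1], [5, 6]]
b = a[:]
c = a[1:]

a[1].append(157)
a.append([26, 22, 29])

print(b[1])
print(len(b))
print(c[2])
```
[5, 2, 157]
4
[5, 6]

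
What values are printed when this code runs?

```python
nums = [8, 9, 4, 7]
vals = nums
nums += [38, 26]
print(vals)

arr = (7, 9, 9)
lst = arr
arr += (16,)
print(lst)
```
[8, 9, 4, 7, 38, 26]
(7, 9, 9)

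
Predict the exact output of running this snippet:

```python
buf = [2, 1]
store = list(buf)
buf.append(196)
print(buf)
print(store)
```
[2, 1, 196]
[2, 1]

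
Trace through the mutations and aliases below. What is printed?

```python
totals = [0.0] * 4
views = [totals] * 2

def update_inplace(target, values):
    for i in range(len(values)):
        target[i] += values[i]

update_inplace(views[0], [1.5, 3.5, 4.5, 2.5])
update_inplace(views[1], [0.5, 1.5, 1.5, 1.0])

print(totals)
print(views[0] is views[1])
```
[2.0, 5.0, 6.0, 3.5]
True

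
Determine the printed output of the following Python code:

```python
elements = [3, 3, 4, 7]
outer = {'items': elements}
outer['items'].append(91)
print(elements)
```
[3, 3, 4, 7, 91]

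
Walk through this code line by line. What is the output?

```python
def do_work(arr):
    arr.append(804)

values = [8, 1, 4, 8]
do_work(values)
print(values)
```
[8, 1, 4, 8, 804]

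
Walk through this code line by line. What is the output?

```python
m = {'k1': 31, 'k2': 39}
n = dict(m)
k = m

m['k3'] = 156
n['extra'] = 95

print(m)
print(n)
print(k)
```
{'k1': 31, 'k2': 39, 'k3': 156}
{'k1': 31, 'k2': 39, 'extra': 95}
{'k1': 31, 'k2': 39, 'k3': 156}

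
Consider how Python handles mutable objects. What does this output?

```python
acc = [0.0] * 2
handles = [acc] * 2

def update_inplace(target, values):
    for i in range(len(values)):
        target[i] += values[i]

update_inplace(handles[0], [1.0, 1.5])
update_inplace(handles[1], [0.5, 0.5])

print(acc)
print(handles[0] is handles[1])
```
[1.5, 2.0]
True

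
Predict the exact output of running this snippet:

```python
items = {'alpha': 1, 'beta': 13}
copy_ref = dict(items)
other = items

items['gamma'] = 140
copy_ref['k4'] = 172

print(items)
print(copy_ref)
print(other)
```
{'alpha': 1, 'beta': 13, 'gamma': 140}
{'alpha': 1, 'beta': 13, 'k4': 172}
{'alpha': 1, 'beta': 13, 'gamma': 140}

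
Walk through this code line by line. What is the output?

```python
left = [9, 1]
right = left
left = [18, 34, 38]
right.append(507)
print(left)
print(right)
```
[18, 34, 38]
[9, 1, 507]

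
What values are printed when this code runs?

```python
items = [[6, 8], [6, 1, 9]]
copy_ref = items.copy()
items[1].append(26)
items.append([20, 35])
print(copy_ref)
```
[[6, 8], [6, 1, 9, 26]]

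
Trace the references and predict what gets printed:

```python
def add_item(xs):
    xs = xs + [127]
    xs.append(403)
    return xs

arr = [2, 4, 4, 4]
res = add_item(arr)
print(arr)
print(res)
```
[2, 4, 4, 4]
[2, 4, 4, 4, 127, 403]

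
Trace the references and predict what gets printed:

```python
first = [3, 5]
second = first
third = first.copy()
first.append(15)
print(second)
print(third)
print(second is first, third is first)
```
[3, 5, 15]
[3, 5]
True False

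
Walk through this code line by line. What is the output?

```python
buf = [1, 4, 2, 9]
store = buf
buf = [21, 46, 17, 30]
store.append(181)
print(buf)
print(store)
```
[21, 46, 17, 30]
[1, 4, 2, 9, 181]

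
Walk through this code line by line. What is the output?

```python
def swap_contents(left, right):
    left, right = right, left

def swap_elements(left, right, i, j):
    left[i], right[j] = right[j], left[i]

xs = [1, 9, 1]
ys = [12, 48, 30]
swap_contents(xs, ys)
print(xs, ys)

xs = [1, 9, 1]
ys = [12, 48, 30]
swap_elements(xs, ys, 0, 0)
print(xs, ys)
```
[1, 9, 1] [12, 48, 30]
[12, 9, 1] [1, 48, 30]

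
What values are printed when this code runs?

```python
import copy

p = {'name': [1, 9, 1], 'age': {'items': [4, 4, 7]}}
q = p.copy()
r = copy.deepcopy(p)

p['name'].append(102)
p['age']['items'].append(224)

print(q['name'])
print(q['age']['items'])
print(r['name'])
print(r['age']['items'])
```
[1, 9, 1, 102]
[4, 4, 7, 224]
[1, 9, 1]
[4, 4, 7]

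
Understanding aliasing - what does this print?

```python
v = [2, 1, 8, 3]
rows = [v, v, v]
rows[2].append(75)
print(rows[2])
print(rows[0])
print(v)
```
[2, 1, 8, 3, 75]
[2, 1, 8, 3, 75]
[2, 1, 8, 3, 75]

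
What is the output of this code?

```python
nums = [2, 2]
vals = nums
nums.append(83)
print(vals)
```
[2, 2, 83]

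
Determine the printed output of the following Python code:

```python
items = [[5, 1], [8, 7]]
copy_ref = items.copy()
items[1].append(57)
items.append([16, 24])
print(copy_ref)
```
[[5, 1], [8, 7, 57]]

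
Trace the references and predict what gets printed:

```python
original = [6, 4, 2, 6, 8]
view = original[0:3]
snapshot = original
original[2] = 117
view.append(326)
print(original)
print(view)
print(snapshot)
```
[6, 4, 117, 6, 8]
[6, 4, 2, 326]
[6, 4, 117, 6, 8]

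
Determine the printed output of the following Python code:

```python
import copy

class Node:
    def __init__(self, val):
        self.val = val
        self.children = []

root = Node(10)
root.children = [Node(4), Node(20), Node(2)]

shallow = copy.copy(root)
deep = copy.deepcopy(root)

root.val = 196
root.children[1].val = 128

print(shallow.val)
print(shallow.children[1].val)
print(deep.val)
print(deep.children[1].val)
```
10
128
10
20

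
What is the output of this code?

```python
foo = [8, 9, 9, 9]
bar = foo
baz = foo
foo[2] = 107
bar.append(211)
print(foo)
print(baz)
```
[8, 9, 107, 9, 211]
[8, 9, 107, 9, 211]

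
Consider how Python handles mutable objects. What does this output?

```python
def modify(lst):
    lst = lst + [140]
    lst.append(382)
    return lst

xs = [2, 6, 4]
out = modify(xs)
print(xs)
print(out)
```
[2, 6, 4]
[2, 6, 4, 140, 382]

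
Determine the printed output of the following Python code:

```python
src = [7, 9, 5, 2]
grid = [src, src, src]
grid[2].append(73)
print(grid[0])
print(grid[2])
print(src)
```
[7, 9, 5, 2, 73]
[7, 9, 5, 2, 73]
[7, 9, 5, 2, 73]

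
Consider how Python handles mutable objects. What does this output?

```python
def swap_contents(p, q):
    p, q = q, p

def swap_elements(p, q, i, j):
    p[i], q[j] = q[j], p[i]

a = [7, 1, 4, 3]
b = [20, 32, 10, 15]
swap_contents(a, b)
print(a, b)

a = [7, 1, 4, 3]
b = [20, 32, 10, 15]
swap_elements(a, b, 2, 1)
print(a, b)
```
[7, 1, 4, 3] [20, 32, 10, 15]
[7, 1, 32, 3] [20, 4, 10, 15]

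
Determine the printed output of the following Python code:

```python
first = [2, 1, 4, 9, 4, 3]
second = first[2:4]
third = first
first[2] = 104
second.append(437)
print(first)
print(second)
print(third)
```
[2, 1, 104, 9, 4, 3]
[4, 9, 437]
[2, 1, 104, 9, 4, 3]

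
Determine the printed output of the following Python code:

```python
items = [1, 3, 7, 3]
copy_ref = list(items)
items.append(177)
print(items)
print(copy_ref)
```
[1, 3, 7, 3, 177]
[1, 3, 7, 3]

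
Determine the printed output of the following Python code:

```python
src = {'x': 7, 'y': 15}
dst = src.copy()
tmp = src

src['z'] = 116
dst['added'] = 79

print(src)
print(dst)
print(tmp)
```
{'x': 7, 'y': 15, 'z': 116}
{'x': 7, 'y': 15, 'added': 79}
{'x': 7, 'y': 15, 'z': 116}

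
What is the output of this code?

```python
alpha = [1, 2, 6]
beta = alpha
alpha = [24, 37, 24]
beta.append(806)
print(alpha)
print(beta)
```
[24, 37, 24]
[1, 2, 6, 806]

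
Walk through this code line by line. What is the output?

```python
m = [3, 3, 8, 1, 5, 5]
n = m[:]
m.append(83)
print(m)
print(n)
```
[3, 3, 8, 1, 5, 5, 83]
[3, 3, 8, 1, 5, 5]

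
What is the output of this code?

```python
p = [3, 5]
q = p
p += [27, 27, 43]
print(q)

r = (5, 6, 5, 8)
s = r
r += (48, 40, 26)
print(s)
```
[3, 5, 27, 27, 43]
(5, 6, 5, 8)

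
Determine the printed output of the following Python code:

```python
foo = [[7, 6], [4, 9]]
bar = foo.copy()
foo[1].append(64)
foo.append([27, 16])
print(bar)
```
[[7, 6], [4, 9, 64]]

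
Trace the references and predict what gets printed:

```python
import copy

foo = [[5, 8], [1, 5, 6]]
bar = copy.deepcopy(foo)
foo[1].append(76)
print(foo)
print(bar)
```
[[5, 8], [1, 5, 6, 76]]
[[5, 8], [1, 5, 6]]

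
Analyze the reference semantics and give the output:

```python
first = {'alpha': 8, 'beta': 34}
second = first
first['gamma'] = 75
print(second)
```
{'alpha': 8, 'beta': 34, 'gamma': 75}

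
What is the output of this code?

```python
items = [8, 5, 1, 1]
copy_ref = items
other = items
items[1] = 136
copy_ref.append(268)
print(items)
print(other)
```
[8, 136, 1, 1, 268]
[8, 136, 1, 1, 268]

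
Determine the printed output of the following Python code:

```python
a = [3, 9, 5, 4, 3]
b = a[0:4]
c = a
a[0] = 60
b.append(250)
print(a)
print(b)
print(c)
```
[60, 9, 5, 4, 3]
[3, 9, 5, 4, 250]
[60, 9, 5, 4, 3]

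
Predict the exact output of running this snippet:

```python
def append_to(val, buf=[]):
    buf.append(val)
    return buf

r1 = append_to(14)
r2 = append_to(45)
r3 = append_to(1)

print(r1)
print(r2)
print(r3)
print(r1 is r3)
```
[14, 45, 1]
[14, 45, 1]
[14, 45, 1]
True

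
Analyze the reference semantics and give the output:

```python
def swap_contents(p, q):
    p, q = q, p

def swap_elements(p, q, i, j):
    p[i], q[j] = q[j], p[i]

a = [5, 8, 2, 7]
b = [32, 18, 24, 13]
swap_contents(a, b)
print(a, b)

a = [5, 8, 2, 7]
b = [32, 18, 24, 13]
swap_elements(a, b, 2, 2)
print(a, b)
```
[5, 8, 2, 7] [32, 18, 24, 13]
[5, 8, 24, 7] [32, 18, 2, 13]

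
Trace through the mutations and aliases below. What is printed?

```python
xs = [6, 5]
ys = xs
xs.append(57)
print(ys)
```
[6, 5, 57]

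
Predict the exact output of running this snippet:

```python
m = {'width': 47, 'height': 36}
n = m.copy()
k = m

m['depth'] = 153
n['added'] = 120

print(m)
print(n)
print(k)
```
{'width': 47, 'height': 36, 'depth': 153}
{'width': 47, 'height': 36, 'added': 120}
{'width': 47, 'height': 36, 'depth': 153}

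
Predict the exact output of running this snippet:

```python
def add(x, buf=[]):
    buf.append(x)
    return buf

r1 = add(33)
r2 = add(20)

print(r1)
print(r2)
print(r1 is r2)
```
[33, 20]
[33, 20]
True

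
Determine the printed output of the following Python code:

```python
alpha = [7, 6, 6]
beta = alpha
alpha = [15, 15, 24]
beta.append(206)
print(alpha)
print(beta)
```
[15, 15, 24]
[7, 6, 6, 206]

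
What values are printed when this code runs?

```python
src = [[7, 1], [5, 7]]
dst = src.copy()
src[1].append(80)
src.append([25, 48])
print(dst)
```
[[7, 1], [5, 7, 80]]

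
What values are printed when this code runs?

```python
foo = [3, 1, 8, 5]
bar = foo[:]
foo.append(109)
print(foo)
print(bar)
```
[3, 1, 8, 5, 109]
[3, 1, 8, 5]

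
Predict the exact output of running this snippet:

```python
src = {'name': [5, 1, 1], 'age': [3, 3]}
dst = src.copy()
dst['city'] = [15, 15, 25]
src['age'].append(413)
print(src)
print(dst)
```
{'name': [5, 1, 1], 'age': [3, 3, 413]}
{'name': [5, 1, 1], 'age': [3, 3, 413], 'city': [15, 15, 25]}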